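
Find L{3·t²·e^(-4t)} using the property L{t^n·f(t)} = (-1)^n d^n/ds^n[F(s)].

L{e^(-4t)} = 1/(s+4). d/ds[1/(s+4)] = -1/(s+4)². d²/ds²[1/(s+4)] = 2/(s+4)³. So L{t²·e^(-4t)} = (-1)² · 2/(s+4)³ = 2/(s+4)³. Then L{3·t²·e^(-4t)} = 3·2/(s+4)³ = 6/(s+4)³

Final answer: 6/(s+4)³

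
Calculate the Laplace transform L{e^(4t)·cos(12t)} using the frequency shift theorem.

Frequency shift: L{e^(at)f(t)} = F(s-a). L{e^(4t)·cos(12t)} = (s-4)/((s-4)² + 144)

Final answer: (s-4)/((s-4)² + 144)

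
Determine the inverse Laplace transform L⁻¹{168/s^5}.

L⁻¹{n!/s^(n+1)} = t^n with n=4. So L⁻¹{24/s^5} = t^4, and L⁻¹{168/s^5} = (168/24)·t^4 = 7·t^4

Final answer: 7·t^4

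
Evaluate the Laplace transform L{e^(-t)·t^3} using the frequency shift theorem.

L{e^(at)·t^n} = n!/(s-a)^(n+1), so L{e^(-t)·t^3} = 6/(s+1)^4

Final answer: 6/(s+1)^4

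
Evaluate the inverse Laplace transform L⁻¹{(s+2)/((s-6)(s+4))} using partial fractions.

Using partial fractions, f(t) = (8e^(6t) + 2e^(-4t))/10

Final answer: (8e^(6t) + 2e^(-4t))/10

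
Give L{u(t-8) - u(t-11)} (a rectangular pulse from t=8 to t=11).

L{u(t-a)} = e^(-as)/s. L{u(t-8) - u(t-11)} = (e^(-8s) - e^(-11s))/s

Final answer: (e^(-8s) - e^(-11s))/s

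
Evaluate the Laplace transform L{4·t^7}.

L{t^n} = n!/s^(n+1), so L{t^7} = 5040/s^8. Then L{4·t^7} = 4·5040/s^8 = 20160/s^8

Final answer: 20160/s^8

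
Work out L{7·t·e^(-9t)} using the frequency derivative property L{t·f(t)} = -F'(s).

L{e^(-9t)} = 1/(s+9). By frequency derivative: L{t·e^(-9t)} = -d/ds[1/(s+9)] = -(-1)/(s+9)² = 1/(s+9)². Then L{7·t·e^(-9t)} = 7·1/(s+9)² = 7/(s+9)²

Final answer: 7/(s+9)²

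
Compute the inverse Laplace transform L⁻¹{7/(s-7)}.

L⁻¹{1/(s-a)} = e^(at), so L⁻¹{1/(s-7)} = e^(7t), and L⁻¹{7/(s-7)} = 7·e^(7t)

Final answer: 7·e^(7t)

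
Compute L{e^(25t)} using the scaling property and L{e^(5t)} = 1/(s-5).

Using L{f(at)} = (1/a)F(s/a) with a=5 and f(t) = e^(5t): L{e^(25t)} = (1/5) · 1/((s/5)-5) = (1/5) · 5/(s-25) = 1/(s-25)

Final answer: 1/(s-25)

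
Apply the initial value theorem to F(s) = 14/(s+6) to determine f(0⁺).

f(0⁺) = lim_{s→∞} s·14/(s+6) = lim_{s→∞} 14s/(s+6) = 14

Final answer: 14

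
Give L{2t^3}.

L{t^n} = n!/s^(n+1). So L{2t^3} = 2·3!/s^4 = 12/s^4

Final answer: 12/s^4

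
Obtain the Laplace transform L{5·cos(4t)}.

L{cos(ωt)} = s/(s² + ω²), so L{cos(4t)} = s/(s² + 16). Then L{5·cos(4t)} = 5·s/(s² + 16) = 5s/(s² + 16)

Final answer: 5s/(s² + 16)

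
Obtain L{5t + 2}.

L{5t + 2} = 5·L{t} + 2·L{1} = 5/s² + 2/s

Final answer: 5/s² + 2/s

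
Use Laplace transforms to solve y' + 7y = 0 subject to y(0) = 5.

L{y'} + 7L{y} = 0. sY - 5 + 7Y = 0. Y(s+7) = 5. Y = 5/(s+7)

Final answer: y(t) = 5e^(-7t)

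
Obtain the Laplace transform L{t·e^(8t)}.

L{t^n·e^(at)} = n!/(s-a)^(n+1), so L{t·e^(8t)} = 1/(s-8)^2

Final answer: 1/(s-8)^2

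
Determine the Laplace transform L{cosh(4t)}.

L{cosh(ωt)} = s/(s² - ω²), so L{cosh(4t)} = s/(s² - 16)

Final answer: s/(s² - 16)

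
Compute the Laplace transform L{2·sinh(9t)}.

L{sinh(ωt)} = ω/(s² - ω²), so L{sinh(9t)} = 9/(s² - 81). Then L{2·sinh(9t)} = 2·9/(s² - 81) = 18/(s² - 81)

Final answer: 18/(s² - 81)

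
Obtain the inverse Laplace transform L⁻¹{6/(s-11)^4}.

L⁻¹{n!/(s-a)^(n+1)} = t^n·e^(at) with n=3, a=11. So L⁻¹{6/(s-11)^4} = t^3·e^(11t)

Final answer: t^3·e^(11t)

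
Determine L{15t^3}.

L{t^n} = n!/s^(n+1). So L{15t^3} = 15·3!/s^4 = 90/s^4

Final answer: 90/s^4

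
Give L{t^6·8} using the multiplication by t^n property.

L{8} = 8/s. d^1/ds^1[1/s] = -1/s². d^2/ds^2[1/s] = 2/s^3. d^3/ds^3[1/s] = -6/s^4. d^4/ds^4[1/s] = 24/s^5. d^5/ds^5[1/s] = -120/s^6. d^6/ds^6[1/s] = 720/s^7. So L{t^6} = (-1)^{6}·720/s^7 = 720/s^7. Then L{t^6·8} = 8·720/s^7 = 5760/s^7

Final answer: 5760/s^7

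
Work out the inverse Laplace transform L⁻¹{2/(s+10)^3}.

L⁻¹{n!/(s-a)^(n+1)} = t^n·e^(at), so L⁻¹{2/(s+10)^3} = t^2·e^(-10t)

Final answer: t^2·e^(-10t)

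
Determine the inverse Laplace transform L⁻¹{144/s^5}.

L⁻¹{n!/s^(n+1)} = t^n with n=4. So L⁻¹{24/s^5} = t^4, and L⁻¹{144/s^5} = (144/24)·t^4 = 6·t^4

Final answer: 6·t^4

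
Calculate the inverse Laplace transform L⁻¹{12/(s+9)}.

L⁻¹{1/(s-a)} = e^(at), so L⁻¹{1/(s+9)} = e^(-9t), and L⁻¹{12/(s+9)} = 12·e^(-9t)

Final answer: 12·e^(-9t)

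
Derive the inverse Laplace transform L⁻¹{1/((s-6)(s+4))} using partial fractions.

Decompose: A/(s-6) + B/(s+4). A = 1/10, B = -1/10. f(t) = (e^(6t) - e^(-4t))/10

Final answer: (e^(6t) - e^(-4t))/10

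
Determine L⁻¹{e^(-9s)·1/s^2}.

L⁻¹{1/s^2} = t. By the time shift theorem, L⁻¹{e^(-as)F(s)} = u(t-a)f(t-a) with a=9, so L⁻¹{e^(-9s)·1/s^2} = u(t-9)·(t-9)

Final answer: u(t-9)·(t-9)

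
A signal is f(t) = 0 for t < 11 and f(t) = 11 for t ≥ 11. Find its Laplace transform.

f(t) = 11·u(t-11). L{u(t-11)} = e^(-11s)/s, so L{f(t)} = 11·e^(-11s)/s

Final answer: 11·e^(-11s)/s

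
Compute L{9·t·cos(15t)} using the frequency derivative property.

L{cos(15t)} = s/(s² + 225). Derivative: d/ds[s/(s² + 225)] = [(s² + 225) - s·2s]/(s² + 225)² = (225 - s²)/(s² + 225)². So L{t·cos(15t)} = -F'(s) = (s² - 225)/(s² + 225)². Then L{9·t·cos(15t)} = 9·(s² - 225)/(s² + 225)²

Final answer: 9·(s² - 225)/(s² + 225)²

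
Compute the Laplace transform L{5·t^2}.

L{t^n} = n!/s^(n+1), so L{t^2} = 2/s^3. Then L{5·t^2} = 5·2/s^3 = 10/s^3

Final answer: 10/s^3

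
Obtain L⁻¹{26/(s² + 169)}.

This is the form c·a/(s² + a²) with a = 13, c = 2. L⁻¹ = 2·sin(13t)

Final answer: 2·sin(13t)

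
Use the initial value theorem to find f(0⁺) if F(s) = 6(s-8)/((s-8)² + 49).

f(0⁺) = lim_{s→∞} sF(s) = lim_{s→∞} 6s(s-8)/((s-8)² + 49) = 6

Final answer: 6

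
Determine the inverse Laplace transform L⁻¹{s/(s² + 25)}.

L⁻¹{s/(s² + 25)} = cos(5t)

Final answer: cos(5t)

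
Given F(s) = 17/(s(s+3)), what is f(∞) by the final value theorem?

f(∞) = lim_{s→0} s·17/(s(s+3)) = lim_{s→0} 17/(s+3) = 17/3 = 17/3

Final answer: 17/3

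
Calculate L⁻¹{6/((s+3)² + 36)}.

Form: b/((s-a)² + b²) → e^(at)sin(bt). With a=-3, b=6

Final answer: e^(-3t)·sin(6t)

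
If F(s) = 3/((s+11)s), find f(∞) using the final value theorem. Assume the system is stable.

f(∞) = lim_{s→0} sF(s) = lim_{s→0} 3/(s+11) = 3/11

Final answer: 3/11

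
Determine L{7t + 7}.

L{7t + 7} = 7·L{t} + 7·L{1} = 7/s² + 7/s

Final answer: 7/s² + 7/s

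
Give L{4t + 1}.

L{4t + 1} = 4·L{t} + L{1} = 4/s² + 1/s

Final answer: 4/s² + 1/s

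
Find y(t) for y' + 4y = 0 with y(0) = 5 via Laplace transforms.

L{y'} + 4L{y} = 0. sY - 5 + 4Y = 0. Y(s+4) = 5. Y = 5/(s+4)

Final answer: y(t) = 5e^(-4t)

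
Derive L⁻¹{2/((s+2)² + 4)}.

Form: b/((s-a)² + b²) → e^(at)sin(bt). With a=-2, b=2

Final answer: e^(-2t)·sin(2t)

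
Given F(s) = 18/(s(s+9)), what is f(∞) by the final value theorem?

f(∞) = lim_{s→0} s·18/(s(s+9)) = lim_{s→0} 18/(s+9) = 18/9 = 2

Final answer: 2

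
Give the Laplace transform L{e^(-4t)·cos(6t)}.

L{e^(at)·cos(ωt)} = (s-a)/((s-a)² + ω²), so L{e^(-4t)·cos(6t)} = (s+4)/((s+4)² + 36)

Final answer: (s+4)/((s+4)² + 36)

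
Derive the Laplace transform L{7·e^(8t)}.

L{e^(at)} = 1/(s-a), so L{e^(8t)} = 1/(s-8). Then L{7·e^(8t)} = 7/(s-8)

Final answer: 7/(s-8)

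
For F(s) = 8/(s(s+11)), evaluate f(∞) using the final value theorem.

f(∞) = lim_{s→0} s·8/(s(s+11)) = lim_{s→0} 8/(s+11) = 8/11 = 8/11

Final answer: 8/11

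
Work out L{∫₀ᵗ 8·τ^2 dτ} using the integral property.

L{∫₀ᵗ f(τ)dτ} = F(s)/s with f(t) = 8t^2. F(s) = 16/s^3, so L{∫₀ᵗ 8·τ^2 dτ} = (16/s^3)/s = 16/s^4. (Check: ∫₀ᵗ 8·τ^2 dτ = 8t^3/3.)

Final answer: 16/s^4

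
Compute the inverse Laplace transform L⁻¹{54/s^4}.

L⁻¹{n!/s^(n+1)} = t^n with n=3. So L⁻¹{6/s^4} = t^3, and L⁻¹{54/s^4} = (54/6)·t^3 = 9·t^3

Final answer: 9·t^3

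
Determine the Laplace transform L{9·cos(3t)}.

L{cos(ωt)} = s/(s² + ω²), so L{cos(3t)} = s/(s² + 9). Then L{9·cos(3t)} = 9·s/(s² + 9) = 9s/(s² + 9)

Final answer: 9s/(s² + 9)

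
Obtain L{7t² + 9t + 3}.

L{7t² + 9t + 3} = 7·2/s³ + 9/s² + 3/s = 14/s³ + 9/s² + 3/s

Final answer: 14/s³ + 9/s² + 3/s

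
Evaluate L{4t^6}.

L{t^n} = n!/s^(n+1). So L{4t^6} = 4·6!/s^7 = 2880/s^7

Final answer: 2880/s^7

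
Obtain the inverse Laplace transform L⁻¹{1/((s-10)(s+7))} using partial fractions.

Decompose: A/(s-10) + B/(s+7). A = 1/17, B = -1/17. f(t) = (e^(10t) - e^(-7t))/17

Final answer: (e^(10t) - e^(-7t))/17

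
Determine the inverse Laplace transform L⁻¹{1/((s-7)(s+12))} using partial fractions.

Decompose: A/(s-7) + B/(s+12). A = 1/19, B = -1/19. f(t) = (e^(7t) - e^(-12t))/19

Final answer: (e^(7t) - e^(-12t))/19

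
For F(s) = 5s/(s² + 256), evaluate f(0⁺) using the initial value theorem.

f(0⁺) = lim_{s→∞} s·5s/(s² + 256) = lim_{s→∞} 5s²/(s² + 256) = 5

Final answer: 5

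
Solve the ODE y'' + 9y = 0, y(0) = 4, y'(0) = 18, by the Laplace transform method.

L{y''} + 9L{y} = 0. s²Y - 4s - 18 + 9Y = 0. Y(s² + 9) = 4s + 18. Y = (4s + 18)/(s² + 9). Inverting: y(t) = 4cos(3t) + 6sin(3t)

Final answer: y(t) = 4cos(3t) + 6sin(3t)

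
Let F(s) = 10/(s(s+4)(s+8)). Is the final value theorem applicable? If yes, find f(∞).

Poles of sF(s) = 10/((s+4)(s+8)) are at s = -4 and s = -8, both in the left half-plane. Theorem applies. f(∞) = lim_{s→0} sF(s) = 10/(4·8) = 5/16

Final answer: 5/16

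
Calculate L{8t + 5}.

L{8t + 5} = 8·L{t} + 5·L{1} = 8/s² + 5/s

Final answer: 8/s² + 5/s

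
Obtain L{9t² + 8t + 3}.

L{9t² + 8t + 3} = 9·2/s³ + 8/s² + 3/s = 18/s³ + 8/s² + 3/s

Final answer: 18/s³ + 8/s² + 3/s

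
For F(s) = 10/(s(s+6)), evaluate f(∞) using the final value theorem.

f(∞) = lim_{s→0} s·10/(s(s+6)) = lim_{s→0} 10/(s+6) = 10/6 = 5/3

Final answer: 5/3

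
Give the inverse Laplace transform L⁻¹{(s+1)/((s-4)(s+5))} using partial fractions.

Using partial fractions, f(t) = (5e^(4t) + 4e^(-5t))/9

Final answer: (5e^(4t) + 4e^(-5t))/9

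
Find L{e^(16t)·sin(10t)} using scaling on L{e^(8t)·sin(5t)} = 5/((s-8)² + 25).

Scaling with a=2: L{e^(16t)·sin(10t)} = (1/2) · 5/((s/2-8)² + 25). Simplifying: 10/((s-16)² + 100)

Final answer: 10/((s-16)² + 100)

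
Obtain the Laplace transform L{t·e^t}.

L{t^n·e^(at)} = n!/(s-a)^(n+1), so L{t·e^t} = 1/(s-1)^2

Final answer: 1/(s-1)^2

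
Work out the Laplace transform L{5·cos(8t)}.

L{cos(ωt)} = s/(s² + ω²), so L{cos(8t)} = s/(s² + 64). Then L{5·cos(8t)} = 5·s/(s² + 64) = 5s/(s² + 64)

Final answer: 5s/(s² + 64)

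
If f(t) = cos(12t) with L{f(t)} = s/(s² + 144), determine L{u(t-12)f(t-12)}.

Time shift theorem: L{u(t-a)f(t-a)} = e^(-as)F(s). Here a=12, F(s) = s/(s² + 144), so L{u(t-12)f(t-12)} = e^(-12s)·s/(s² + 144)

Final answer: e^(-12s)·s/(s² + 144)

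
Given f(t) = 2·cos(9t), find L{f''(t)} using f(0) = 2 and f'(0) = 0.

F(s) = 2s/(s² + 81). L{f''(t)} = s²F(s) - sf(0) - f'(0) = 2s³/(s² + 81) - 2s = (2s³ - 2s(s² + 81))/(s² + 81) = -162s/(s² + 81)

Final answer: -162s/(s² + 81)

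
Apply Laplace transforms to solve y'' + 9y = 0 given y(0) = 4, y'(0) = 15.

L{y''} + 9L{y} = 0. s²Y - 4s - 15 + 9Y = 0. Y(s² + 9) = 4s + 15. Y = (4s + 15)/(s² + 9). Inverting: y(t) = 4cos(3t) + 5sin(3t)

Final answer: y(t) = 4cos(3t) + 5sin(3t)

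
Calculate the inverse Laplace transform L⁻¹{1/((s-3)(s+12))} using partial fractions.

Decompose: A/(s-3) + B/(s+12). A = 1/15, B = -1/15. f(t) = (e^(3t) - e^(-12t))/15

Final answer: (e^(3t) - e^(-12t))/15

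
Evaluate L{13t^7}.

L{t^n} = n!/s^(n+1). So L{13t^7} = 13·7!/s^8 = 65520/s^8

Final answer: 65520/s^8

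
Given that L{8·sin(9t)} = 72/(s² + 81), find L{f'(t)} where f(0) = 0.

L{f'(t)} = s·F(s) - f(0) = s·72/(s² + 81) - 0 = 72s/(s² + 81)

Final answer: 72s/(s² + 81)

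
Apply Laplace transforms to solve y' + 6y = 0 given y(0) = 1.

L{y'} + 6L{y} = 0. sY - 1 + 6Y = 0. Y(s+6) = 1. Y = 1/(s+6)

Final answer: y(t) = e^(-6t)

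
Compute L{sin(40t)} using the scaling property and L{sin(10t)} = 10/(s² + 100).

Using L{f(at)} = (1/a)F(s/a) with a=4: L{sin(40t)} = (1/4) · 10/((s/4)² + 100) = (1/4) · 10·16/(s² + 1600) = 40/(s² + 1600)

Final answer: 40/(s² + 1600)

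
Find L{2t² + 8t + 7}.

L{2t² + 8t + 7} = 2·2/s³ + 8/s² + 7/s = 4/s³ + 8/s² + 7/s

Final answer: 4/s³ + 8/s² + 7/s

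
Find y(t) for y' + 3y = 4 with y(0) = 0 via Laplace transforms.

sY + 3Y = 4/s. Y = 4/(s(s+3)). Partial fractions: Y = 4/3/s - 4/3/(s+3)

Final answer: y(t) = 4/3(1 - e^(-3t))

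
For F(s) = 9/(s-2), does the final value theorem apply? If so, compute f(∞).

sF(s) = 9s/(s-2) has a pole at s = 2 in the right half-plane. Theorem does NOT apply (unstable system; f(t) = 9·e^(2t) grows without bound).

Final answer: Not applicable (unstable)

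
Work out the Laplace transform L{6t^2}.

L{6t^2} = 6 · L{t^2} = 6 · 2/s^3 = 12/s^3

Final answer: 12/s^3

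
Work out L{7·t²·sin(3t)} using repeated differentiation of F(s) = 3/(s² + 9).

F(s) = 3/(s² + 9). F'(s) = -6s/(s² + 9)². F''(s) = -6(9 - 3s²)/(s² + 9)³ = (18s² - 54)/(s² + 9)³. So L{t²·sin(3t)} = (-1)² F''(s) = (18s² - 54)/(s² + 9)³. Then L{7·t²·sin(3t)} = 7·(18s² - 54)/(s² + 9)³ = (126s² - 378)/(s² + 9)³

Final answer: (126s² - 378)/(s² + 9)³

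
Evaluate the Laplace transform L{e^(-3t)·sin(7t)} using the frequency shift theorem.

Frequency shift: L{e^(at)f(t)} = F(s-a). L{e^(-3t)·sin(7t)} = 7/((s+3)² + 49)

Final answer: 7/((s+3)² + 49)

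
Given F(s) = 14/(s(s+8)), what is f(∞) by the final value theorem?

f(∞) = lim_{s→0} s·14/(s(s+8)) = lim_{s→0} 14/(s+8) = 14/8 = 7/4

Final answer: 7/4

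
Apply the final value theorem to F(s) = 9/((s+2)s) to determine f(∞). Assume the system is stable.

f(∞) = lim_{s→0} sF(s) = lim_{s→0} 9/(s+2) = 9/2

Final answer: 9/2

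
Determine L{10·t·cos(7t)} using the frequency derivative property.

L{cos(7t)} = s/(s² + 49). Derivative: d/ds[s/(s² + 49)] = [(s² + 49) - s·2s]/(s² + 49)² = (49 - s²)/(s² + 49)². So L{t·cos(7t)} = -F'(s) = (s² - 49)/(s² + 49)². Then L{10·t·cos(7t)} = 10·(s² - 49)/(s² + 49)²

Final answer: 10·(s² - 49)/(s² + 49)²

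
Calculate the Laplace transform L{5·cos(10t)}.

L{cos(ωt)} = s/(s² + ω²), so L{cos(10t)} = s/(s² + 100). Then L{5·cos(10t)} = 5·s/(s² + 100) = 5s/(s² + 100)

Final answer: 5s/(s² + 100)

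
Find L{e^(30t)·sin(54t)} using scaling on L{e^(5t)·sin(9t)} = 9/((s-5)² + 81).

Scaling with a=6: L{e^(30t)·sin(54t)} = (1/6) · 9/((s/6-5)² + 81). Simplifying: 54/((s-30)² + 2916)

Final answer: 54/((s-30)² + 2916)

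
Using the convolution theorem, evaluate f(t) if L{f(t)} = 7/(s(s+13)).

7/(s(s+13)) = (7/s)·(1/(s+13)) = L{7}·L{e^(-13t)}. By convolution, f(t) = 7*e^(-13t) = ∫₀ᵗ 7·e^(-13τ) dτ = 7·(1 - e^(-13t))/13

Final answer: 7·(1 - e^(-13t))/13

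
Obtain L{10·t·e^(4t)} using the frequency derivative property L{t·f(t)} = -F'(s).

L{e^(4t)} = 1/(s-4). By frequency derivative: L{t·e^(4t)} = -d/ds[1/(s-4)] = -(-1)/(s-4)² = 1/(s-4)². Then L{10·t·e^(4t)} = 10·1/(s-4)² = 10/(s-4)²

Final answer: 10/(s-4)²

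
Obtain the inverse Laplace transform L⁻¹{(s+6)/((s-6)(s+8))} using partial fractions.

Using partial fractions, f(t) = (12e^(6t) + 2e^(-8t))/14

Final answer: (12e^(6t) + 2e^(-8t))/14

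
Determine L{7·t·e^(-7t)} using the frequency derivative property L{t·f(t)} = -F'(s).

L{e^(-7t)} = 1/(s+7). By frequency derivative: L{t·e^(-7t)} = -d/ds[1/(s+7)] = -(-1)/(s+7)² = 1/(s+7)². Then L{7·t·e^(-7t)} = 7·1/(s+7)² = 7/(s+7)²

Final answer: 7/(s+7)²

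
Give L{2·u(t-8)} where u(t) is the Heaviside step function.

L{u(t-a)} = e^(-as)/s. Here a=8, so L{u(t-8)} = e^(-8s)/s, and L{2·u(t-8)} = 2·e^(-8s)/s

Final answer: 2·e^(-8s)/s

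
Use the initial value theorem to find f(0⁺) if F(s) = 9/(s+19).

f(0⁺) = lim_{s→∞} s·9/(s+19) = lim_{s→∞} 9s/(s+19) = 9

Final answer: 9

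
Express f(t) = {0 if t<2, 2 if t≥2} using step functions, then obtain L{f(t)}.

f(t) = 2·u(t-2). L{u(t-2)} = e^(-2s)/s, so L{f(t)} = 2·e^(-2s)/s

Final answer: 2·e^(-2s)/s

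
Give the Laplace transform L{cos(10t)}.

L{cos(ωt)} = s/(s² + ω²), so L{cos(10t)} = s/(s² + 100)

Final answer: s/(s² + 100)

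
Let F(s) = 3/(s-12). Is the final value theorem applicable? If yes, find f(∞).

sF(s) = 3s/(s-12) has a pole at s = 12 in the right half-plane. Theorem does NOT apply (unstable system; f(t) = 3·e^(12t) grows without bound).

Final answer: Not applicable (unstable)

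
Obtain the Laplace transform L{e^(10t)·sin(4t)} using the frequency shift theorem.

Frequency shift: L{e^(at)f(t)} = F(s-a). L{e^(10t)·sin(4t)} = 4/((s-10)² + 16)

Final answer: 4/((s-10)² + 16)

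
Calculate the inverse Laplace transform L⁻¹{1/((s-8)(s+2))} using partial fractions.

Decompose: A/(s-8) + B/(s+2). A = 1/10, B = -1/10. f(t) = (e^(8t) - e^(-2t))/10

Final answer: (e^(8t) - e^(-2t))/10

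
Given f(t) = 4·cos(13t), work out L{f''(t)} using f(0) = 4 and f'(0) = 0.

F(s) = 4s/(s² + 169). L{f''(t)} = s²F(s) - sf(0) - f'(0) = 4s³/(s² + 169) - 4s = (4s³ - 4s(s² + 169))/(s² + 169) = -676s/(s² + 169)

Final answer: -676s/(s² + 169)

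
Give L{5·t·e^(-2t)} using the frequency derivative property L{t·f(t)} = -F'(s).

L{e^(-2t)} = 1/(s+2). By frequency derivative: L{t·e^(-2t)} = -d/ds[1/(s+2)] = -(-1)/(s+2)² = 1/(s+2)². Then L{5·t·e^(-2t)} = 5·1/(s+2)² = 5/(s+2)²

Final answer: 5/(s+2)²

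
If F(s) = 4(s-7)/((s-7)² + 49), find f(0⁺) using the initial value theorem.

f(0⁺) = lim_{s→∞} sF(s) = lim_{s→∞} 4s(s-7)/((s-7)² + 49) = 4

Final answer: 4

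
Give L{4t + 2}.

L{4t + 2} = 4·L{t} + 2·L{1} = 4/s² + 2/s

Final answer: 4/s² + 2/s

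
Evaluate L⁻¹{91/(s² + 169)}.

This is the form c·a/(s² + a²) with a = 13, c = 7. L⁻¹ = 7·sin(13t)

Final answer: 7·sin(13t)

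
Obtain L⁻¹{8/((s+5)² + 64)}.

Form: b/((s-a)² + b²) → e^(at)sin(bt). With a=-5, b=8

Final answer: e^(-5t)·sin(8t)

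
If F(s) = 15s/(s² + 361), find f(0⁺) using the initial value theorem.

f(0⁺) = lim_{s→∞} s·15s/(s² + 361) = lim_{s→∞} 15s²/(s² + 361) = 15

Final answer: 15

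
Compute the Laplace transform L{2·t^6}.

L{t^n} = n!/s^(n+1), so L{t^6} = 720/s^7. Then L{2·t^6} = 2·720/s^7 = 1440/s^7

Final answer: 1440/s^7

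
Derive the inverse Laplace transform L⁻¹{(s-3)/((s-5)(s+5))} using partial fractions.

Using partial fractions, f(t) = (2e^(5t) + 8e^(-5t))/10

Final answer: (2e^(5t) + 8e^(-5t))/10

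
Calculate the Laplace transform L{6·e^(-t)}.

L{e^(at)} = 1/(s-a), so L{e^(-t)} = 1/(s+1). Then L{6·e^(-t)} = 6/(s+1)

Final answer: 6/(s+1)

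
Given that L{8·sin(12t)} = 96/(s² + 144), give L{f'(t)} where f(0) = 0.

L{f'(t)} = s·F(s) - f(0) = s·96/(s² + 144) - 0 = 96s/(s² + 144)

Final answer: 96s/(s² + 144)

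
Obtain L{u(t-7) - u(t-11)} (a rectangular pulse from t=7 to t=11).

L{u(t-a)} = e^(-as)/s. L{u(t-7) - u(t-11)} = (e^(-7s) - e^(-11s))/s

Final answer: (e^(-7s) - e^(-11s))/s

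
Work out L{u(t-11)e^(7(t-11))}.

u(t-a)f(t-a) with f(t)=e^(7t). L{e^(7t)} = 1/(s-7). By time shift: e^(-11s)/(s-7)

Final answer: e^(-11s)/(s-7)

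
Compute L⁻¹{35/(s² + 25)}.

This is the form c·a/(s² + a²) with a = 5, c = 7. L⁻¹ = 7·sin(5t)

Final answer: 7·sin(5t)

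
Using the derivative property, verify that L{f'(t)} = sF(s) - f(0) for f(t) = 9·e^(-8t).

f'(t) = -72e^(-8t). Direct: L{f'(t)} = -72/(s+8). Property: s·9/(s+8) - 9 = (9s - 9(s+8))/(s+8) = -72/(s+8). ✓

Final answer: -72/(s+8)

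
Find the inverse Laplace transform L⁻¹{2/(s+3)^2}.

L⁻¹{n!/(s-a)^(n+1)} = t^n·e^(at) with n=1, a=-3. So L⁻¹{1/(s+3)^2} = t·e^(-3t), and L⁻¹{2/(s+3)^2} = (2/1)·t·e^(-3t) = 2·t·e^(-3t)

Final answer: 2·t·e^(-3t)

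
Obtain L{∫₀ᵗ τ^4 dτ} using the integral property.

L{∫₀ᵗ f(τ)dτ} = F(s)/s with f(t) = t^4. F(s) = 24/s^5, so L{∫₀ᵗ τ^4 dτ} = (24/s^5)/s = 24/s^6. (Check: ∫₀ᵗ τ^4 dτ = t^5/5.)

Final answer: 24/s^6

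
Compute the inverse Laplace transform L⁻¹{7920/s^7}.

L⁻¹{n!/s^(n+1)} = t^n with n=6. So L⁻¹{720/s^7} = t^6, and L⁻¹{7920/s^7} = (7920/720)·t^6 = 11·t^6

Final answer: 11·t^6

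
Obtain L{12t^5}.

L{t^n} = n!/s^(n+1). So L{12t^5} = 12·5!/s^6 = 1440/s^6

Final answer: 1440/s^6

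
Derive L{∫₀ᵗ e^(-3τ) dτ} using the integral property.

L{∫₀ᵗ f(τ)dτ} = F(s)/s with F(s) = 1/(s+3), so L{∫₀ᵗ e^(-3τ) dτ} = 1/(s(s+3))

Final answer: 1/(s(s+3))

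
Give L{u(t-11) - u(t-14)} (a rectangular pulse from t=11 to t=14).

L{u(t-a)} = e^(-as)/s. L{u(t-11) - u(t-14)} = (e^(-11s) - e^(-14s))/s

Final answer: (e^(-11s) - e^(-14s))/s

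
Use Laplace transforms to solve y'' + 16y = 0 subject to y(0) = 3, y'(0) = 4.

L{y''} + 16L{y} = 0. s²Y - 3s - 4 + 16Y = 0. Y(s² + 16) = 3s + 4. Y = (3s + 4)/(s² + 16). Inverting: y(t) = 3cos(4t) + sin(4t)

Final answer: y(t) = 3cos(4t) + sin(4t)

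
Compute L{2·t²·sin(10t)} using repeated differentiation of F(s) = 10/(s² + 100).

F(s) = 10/(s² + 100). F'(s) = -20s/(s² + 100)². F''(s) = -20(100 - 3s²)/(s² + 100)³ = (60s² - 2000)/(s² + 100)³. So L{t²·sin(10t)} = (-1)² F''(s) = (60s² - 2000)/(s² + 100)³. Then L{2·t²·sin(10t)} = 2·(60s² - 2000)/(s² + 100)³ = (120s² - 4000)/(s² + 100)³

Final answer: (120s² - 4000)/(s² + 100)³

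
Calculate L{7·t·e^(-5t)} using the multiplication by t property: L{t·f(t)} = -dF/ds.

Using L{t^n·e^(at)} = n!/(s-a)^(n+1), L{t·e^(-5t)} = 1/(s+5)^2, so L{7·t·e^(-5t)} = 7·1/(s+5)^2 = 7/(s+5)^2

Final answer: 7/(s+5)^2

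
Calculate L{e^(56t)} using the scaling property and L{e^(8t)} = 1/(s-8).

Using L{f(at)} = (1/a)F(s/a) with a=7 and f(t) = e^(8t): L{e^(56t)} = (1/7) · 1/((s/7)-8) = (1/7) · 7/(s-56) = 1/(s-56)

Final answer: 1/(s-56)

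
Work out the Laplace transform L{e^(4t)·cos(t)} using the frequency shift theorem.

Frequency shift: L{e^(at)f(t)} = F(s-a). L{e^(4t)·cos(t)} = (s-4)/((s-4)² + 1)

Final answer: (s-4)/((s-4)² + 1)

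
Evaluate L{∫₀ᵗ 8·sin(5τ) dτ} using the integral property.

L{∫₀ᵗ f(τ)dτ} = F(s)/s with F(s) = 40/(s² + 25), so the result is (40/(s² + 25))/s = 40/(s(s² + 25))

Final answer: 40/(s(s² + 25))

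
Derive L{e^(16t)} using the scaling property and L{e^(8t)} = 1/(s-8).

Using L{f(at)} = (1/a)F(s/a) with a=2 and f(t) = e^(8t): L{e^(16t)} = (1/2) · 1/((s/2)-8) = (1/2) · 2/(s-16) = 1/(s-16)

Final answer: 1/(s-16)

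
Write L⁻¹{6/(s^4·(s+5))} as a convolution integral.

6/(s^4·(s+5)) = (6/s^4)·(1/(s+5)) = L{t^3}·L{e^(-5t)}. So f(t) = t^3*e^(-5t) = ∫₀ᵗ τ^3·e^(-5(t-τ)) dτ

Final answer: ∫₀ᵗ τ^3·e^(-5(t-τ)) dτ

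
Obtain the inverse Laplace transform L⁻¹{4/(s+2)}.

L⁻¹{1/(s-a)} = e^(at), so L⁻¹{1/(s+2)} = e^(-2t), and L⁻¹{4/(s+2)} = 4·e^(-2t)

Final answer: 4·e^(-2t)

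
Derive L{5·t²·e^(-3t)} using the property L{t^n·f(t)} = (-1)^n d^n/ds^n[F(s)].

L{e^(-3t)} = 1/(s+3). d/ds[1/(s+3)] = -1/(s+3)². d²/ds²[1/(s+3)] = 2/(s+3)³. So L{t²·e^(-3t)} = (-1)² · 2/(s+3)³ = 2/(s+3)³. Then L{5·t²·e^(-3t)} = 5·2/(s+3)³ = 10/(s+3)³

Final answer: 10/(s+3)³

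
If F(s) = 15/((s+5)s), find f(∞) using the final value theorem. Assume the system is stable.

f(∞) = lim_{s→0} sF(s) = lim_{s→0} 15/(s+5) = 3

Final answer: 3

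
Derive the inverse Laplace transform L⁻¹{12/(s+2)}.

L⁻¹{1/(s-a)} = e^(at), so L⁻¹{1/(s+2)} = e^(-2t), and L⁻¹{12/(s+2)} = 12·e^(-2t)

Final answer: 12·e^(-2t)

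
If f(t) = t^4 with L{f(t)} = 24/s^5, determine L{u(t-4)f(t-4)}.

Time shift theorem: L{u(t-a)f(t-a)} = e^(-as)F(s). Here a=4, F(s) = 24/s^5, so L{u(t-4)f(t-4)} = e^(-4s)·24/s^5

Final answer: e^(-4s)·24/s^5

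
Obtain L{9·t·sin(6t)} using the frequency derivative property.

L{sin(6t)} = 6/(s² + 36). By L{t·f(t)} = -F'(s): -d/ds[6/(s² + 36)] = -(6)·(-2s)/(s² + 36)² = 12s/(s² + 36)². Then L{9·t·sin(6t)} = 9·12s/(s² + 36)² = 108s/(s² + 36)²

Final answer: 108s/(s² + 36)²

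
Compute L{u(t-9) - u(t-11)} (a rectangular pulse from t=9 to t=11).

L{u(t-a)} = e^(-as)/s. L{u(t-9) - u(t-11)} = (e^(-9s) - e^(-11s))/s

Final answer: (e^(-9s) - e^(-11s))/s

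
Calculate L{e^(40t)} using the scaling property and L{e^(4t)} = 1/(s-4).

Using L{f(at)} = (1/a)F(s/a) with a=10 and f(t) = e^(4t): L{e^(40t)} = (1/10) · 1/((s/10)-4) = (1/10) · 10/(s-40) = 1/(s-40)

Final answer: 1/(s-40)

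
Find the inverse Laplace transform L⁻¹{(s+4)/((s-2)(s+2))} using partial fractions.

Using partial fractions, f(t) = (6e^(2t) - 2e^(-2t))/4

Final answer: (6e^(2t) - 2e^(-2t))/4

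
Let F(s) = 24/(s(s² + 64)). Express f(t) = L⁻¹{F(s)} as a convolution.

24/(s(s² + 64)) = (1/s)·(24/(s² + 64)) = L{1}·L{3·sin(8t)}. So f(t) = 1*(3·sin(8t)) = ∫₀ᵗ 3·sin(8τ) dτ

Final answer: ∫₀ᵗ 3·sin(8τ) dτ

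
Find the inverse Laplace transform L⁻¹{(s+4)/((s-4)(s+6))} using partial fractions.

Using partial fractions, f(t) = (8e^(4t) + 2e^(-6t))/10

Final answer: (8e^(4t) + 2e^(-6t))/10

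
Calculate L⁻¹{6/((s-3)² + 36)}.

Form: b/((s-a)² + b²) → e^(at)sin(bt). With a=3, b=6

Final answer: e^(3t)·sin(6t)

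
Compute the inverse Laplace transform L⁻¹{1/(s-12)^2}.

L⁻¹{n!/(s-a)^(n+1)} = t^n·e^(at) with n=1, a=12. So L⁻¹{1/(s-12)^2} = t·e^(12t)

Final answer: t·e^(12t)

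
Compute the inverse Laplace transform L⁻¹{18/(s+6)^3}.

L⁻¹{n!/(s-a)^(n+1)} = t^n·e^(at) with n=2, a=-6. So L⁻¹{2/(s+6)^3} = t^2·e^(-6t), and L⁻¹{18/(s+6)^3} = (18/2)·t^2·e^(-6t) = 9·t^2·e^(-6t)

Final answer: 9·t^2·e^(-6t)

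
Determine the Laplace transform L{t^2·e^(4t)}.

L{t^n·e^(at)} = n!/(s-a)^(n+1), so L{t^2·e^(4t)} = 2/(s-4)^3

Final answer: 2/(s-4)^3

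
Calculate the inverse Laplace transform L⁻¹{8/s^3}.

L⁻¹{n!/s^(n+1)} = t^n with n=2. So L⁻¹{2/s^3} = t^2, and L⁻¹{8/s^3} = (8/2)·t^2 = 4·t^2

Final answer: 4·t^2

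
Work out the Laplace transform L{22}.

L{22} = 22 · L{1} = 22/s

Final answer: 22/s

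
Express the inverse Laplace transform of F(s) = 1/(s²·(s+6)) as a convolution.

1/(s²·(s+6)) = (1/s^2)·(1/(s+6)) = L{t}·L{e^(-6t)}. So f(t) = t*e^(-6t) = ∫₀ᵗ τ·e^(-6(t-τ)) dτ

Final answer: ∫₀ᵗ τ·e^(-6(t-τ)) dτ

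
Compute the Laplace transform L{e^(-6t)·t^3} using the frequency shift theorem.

L{e^(at)·t^n} = n!/(s-a)^(n+1), so L{e^(-6t)·t^3} = 6/(s+6)^4

Final answer: 6/(s+6)^4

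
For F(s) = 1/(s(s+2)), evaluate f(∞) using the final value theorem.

f(∞) = lim_{s→0} s·1/(s(s+2)) = lim_{s→0} 1/(s+2) = 1/2 = 1/2

Final answer: 1/2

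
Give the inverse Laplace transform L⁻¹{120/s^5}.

L⁻¹{n!/s^(n+1)} = t^n with n=4. So L⁻¹{24/s^5} = t^4, and L⁻¹{120/s^5} = (120/24)·t^4 = 5·t^4

Final answer: 5·t^4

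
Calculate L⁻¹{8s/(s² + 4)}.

This is the form c·s/(s² + a²) with a = 2, c = 8. L⁻¹ = 8·cos(2t)

Final answer: 8·cos(2t)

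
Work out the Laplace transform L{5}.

L{5} = 5 · L{1} = 5/s

Final answer: 5/s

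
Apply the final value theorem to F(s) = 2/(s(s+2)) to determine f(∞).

f(∞) = lim_{s→0} s·2/(s(s+2)) = lim_{s→0} 2/(s+2) = 2/2 = 1

Final answer: 1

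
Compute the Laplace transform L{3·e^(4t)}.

L{e^(at)} = 1/(s-a), so L{e^(4t)} = 1/(s-4). Then L{3·e^(4t)} = 3/(s-4)

Final answer: 3/(s-4)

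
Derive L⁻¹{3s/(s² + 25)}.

This is the form c·s/(s² + a²) with a = 5, c = 3. L⁻¹ = 3·cos(5t)

Final answer: 3·cos(5t)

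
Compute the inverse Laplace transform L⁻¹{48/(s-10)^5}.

L⁻¹{n!/(s-a)^(n+1)} = t^n·e^(at) with n=4, a=10. So L⁻¹{24/(s-10)^5} = t^4·e^(10t), and L⁻¹{48/(s-10)^5} = (48/24)·t^4·e^(10t) = 2·t^4·e^(10t)

Final answer: 2·t^4·e^(10t)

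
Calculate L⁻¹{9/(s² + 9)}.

This is the form c·a/(s² + a²) with a = 3, c = 3. L⁻¹ = 3·sin(3t)

Final answer: 3·sin(3t)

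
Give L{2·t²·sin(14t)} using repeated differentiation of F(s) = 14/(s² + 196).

F(s) = 14/(s² + 196). F'(s) = -28s/(s² + 196)². F''(s) = -28(196 - 3s²)/(s² + 196)³ = (84s² - 5488)/(s² + 196)³. So L{t²·sin(14t)} = (-1)² F''(s) = (84s² - 5488)/(s² + 196)³. Then L{2·t²·sin(14t)} = 2·(84s² - 5488)/(s² + 196)³ = (168s² - 10976)/(s² + 196)³

Final answer: (168s² - 10976)/(s² + 196)³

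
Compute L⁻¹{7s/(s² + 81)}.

This is the form c·s/(s² + a²) with a = 9, c = 7. L⁻¹ = 7·cos(9t)

Final answer: 7·cos(9t)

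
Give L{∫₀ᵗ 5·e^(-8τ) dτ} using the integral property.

L{∫₀ᵗ f(τ)dτ} = F(s)/s with F(s) = 5/(s+8), so L{∫₀ᵗ 5·e^(-8τ) dτ} = 5/(s(s+8))

Final answer: 5/(s(s+8))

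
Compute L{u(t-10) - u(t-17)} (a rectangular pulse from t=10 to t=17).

L{u(t-a)} = e^(-as)/s. L{u(t-10) - u(t-17)} = (e^(-10s) - e^(-17s))/s

Final answer: (e^(-10s) - e^(-17s))/s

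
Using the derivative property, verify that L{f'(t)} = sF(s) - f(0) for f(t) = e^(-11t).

f'(t) = -11e^(-11t). Direct: L{f'(t)} = -11/(s+11). Property: s·1/(s+11) - 1 = (s - (s+11))/(s+11) = -11/(s+11). ✓

Final answer: -11/(s+11)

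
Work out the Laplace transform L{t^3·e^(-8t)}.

L{t^n·e^(at)} = n!/(s-a)^(n+1), so L{t^3·e^(-8t)} = 6/(s+8)^4

Final answer: 6/(s+8)^4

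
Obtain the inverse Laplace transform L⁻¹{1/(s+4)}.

L⁻¹{1/(s-a)} = e^(at), so L⁻¹{1/(s+4)} = e^(-4t)

Final answer: e^(-4t)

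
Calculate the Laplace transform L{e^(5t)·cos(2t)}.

L{e^(at)·cos(ωt)} = (s-a)/((s-a)² + ω²), so L{e^(5t)·cos(2t)} = (s-5)/((s-5)² + 4)

Final answer: (s-5)/((s-5)² + 4)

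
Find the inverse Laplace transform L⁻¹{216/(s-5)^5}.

L⁻¹{n!/(s-a)^(n+1)} = t^n·e^(at) with n=4, a=5. So L⁻¹{24/(s-5)^5} = t^4·e^(5t), and L⁻¹{216/(s-5)^5} = (216/24)·t^4·e^(5t) = 9·t^4·e^(5t)

Final answer: 9·t^4·e^(5t)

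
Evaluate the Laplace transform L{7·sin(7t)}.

L{sin(ωt)} = ω/(s² + ω²), so L{sin(7t)} = 7/(s² + 49). Then L{7·sin(7t)} = 7·7/(s² + 49) = 49/(s² + 49)

Final answer: 49/(s² + 49)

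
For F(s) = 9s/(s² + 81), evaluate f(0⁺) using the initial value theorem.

f(0⁺) = lim_{s→∞} s·9s/(s² + 81) = lim_{s→∞} 9s²/(s² + 81) = 9

Final answer: 9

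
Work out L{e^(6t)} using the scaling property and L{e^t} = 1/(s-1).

Using L{f(at)} = (1/a)F(s/a) with a=6 and f(t) = e^t: L{e^(6t)} = (1/6) · 1/((s/6)-1) = (1/6) · 6/(s-6) = 1/(s-6)

Final answer: 1/(s-6)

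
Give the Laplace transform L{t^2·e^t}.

L{t^n·e^(at)} = n!/(s-a)^(n+1), so L{t^2·e^t} = 2/(s-1)^3

Final answer: 2/(s-1)^3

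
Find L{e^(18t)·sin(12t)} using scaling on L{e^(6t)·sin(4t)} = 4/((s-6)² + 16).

Scaling with a=3: L{e^(18t)·sin(12t)} = (1/3) · 4/((s/3-6)² + 16). Simplifying: 12/((s-18)² + 144)

Final answer: 12/((s-18)² + 144)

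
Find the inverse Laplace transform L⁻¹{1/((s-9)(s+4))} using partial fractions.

Decompose: A/(s-9) + B/(s+4). A = 1/13, B = -1/13. f(t) = (e^(9t) - e^(-4t))/13

Final answer: (e^(9t) - e^(-4t))/13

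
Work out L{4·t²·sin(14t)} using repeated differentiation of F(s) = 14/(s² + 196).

F(s) = 14/(s² + 196). F'(s) = -28s/(s² + 196)². F''(s) = -28(196 - 3s²)/(s² + 196)³ = (84s² - 5488)/(s² + 196)³. So L{t²·sin(14t)} = (-1)² F''(s) = (84s² - 5488)/(s² + 196)³. Then L{4·t²·sin(14t)} = 4·(84s² - 5488)/(s² + 196)³ = (336s² - 21952)/(s² + 196)³

Final answer: (336s² - 21952)/(s² + 196)³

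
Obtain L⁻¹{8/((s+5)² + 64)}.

Form: b/((s-a)² + b²) → e^(at)sin(bt). With a=-5, b=8

Final answer: e^(-5t)·sin(8t)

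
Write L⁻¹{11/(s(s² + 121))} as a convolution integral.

11/(s(s² + 121)) = (1/s)·(11/(s² + 121)) = L{1}·L{sin(11t)}. So f(t) = 1*(sin(11t)) = ∫₀ᵗ sin(11τ) dτ

Final answer: ∫₀ᵗ sin(11τ) dτ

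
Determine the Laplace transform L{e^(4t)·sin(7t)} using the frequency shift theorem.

Frequency shift: L{e^(at)f(t)} = F(s-a). L{e^(4t)·sin(7t)} = 7/((s-4)² + 49)

Final answer: 7/((s-4)² + 49)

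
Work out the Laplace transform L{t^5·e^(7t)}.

L{t^n·e^(at)} = n!/(s-a)^(n+1), so L{t^5·e^(7t)} = 120/(s-7)^6

Final answer: 120/(s-7)^6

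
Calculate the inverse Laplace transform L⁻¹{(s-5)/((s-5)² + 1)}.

Using frequency shift, L⁻¹{(s-5)/((s-5)² + 1)} = e^(5t)·cos(t)

Final answer: e^(5t)·cos(t)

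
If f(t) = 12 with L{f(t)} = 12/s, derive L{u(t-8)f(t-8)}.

Time shift theorem: L{u(t-a)f(t-a)} = e^(-as)F(s). Here a=8, F(s) = 12/s, so L{u(t-8)f(t-8)} = e^(-8s)·12/s

Final answer: e^(-8s)·12/s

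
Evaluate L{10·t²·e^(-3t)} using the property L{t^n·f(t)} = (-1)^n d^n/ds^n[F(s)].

L{e^(-3t)} = 1/(s+3). d/ds[1/(s+3)] = -1/(s+3)². d²/ds²[1/(s+3)] = 2/(s+3)³. So L{t²·e^(-3t)} = (-1)² · 2/(s+3)³ = 2/(s+3)³. Then L{10·t²·e^(-3t)} = 10·2/(s+3)³ = 20/(s+3)³

Final answer: 20/(s+3)³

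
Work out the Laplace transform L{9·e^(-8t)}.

L{e^(at)} = 1/(s-a), so L{e^(-8t)} = 1/(s+8). Then L{9·e^(-8t)} = 9/(s+8)

Final answer: 9/(s+8)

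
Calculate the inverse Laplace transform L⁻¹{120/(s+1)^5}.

L⁻¹{n!/(s-a)^(n+1)} = t^n·e^(at) with n=4, a=-1. So L⁻¹{24/(s+1)^5} = t^4·e^(-t), and L⁻¹{120/(s+1)^5} = (120/24)·t^4·e^(-t) = 5·t^4·e^(-t)

Final answer: 5·t^4·e^(-t)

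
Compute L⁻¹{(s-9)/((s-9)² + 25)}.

Using frequency shift: L⁻¹{(s-a)/((s-a)² + b²)} = e^(at)cos(bt). Here a=9, b=5

Final answer: e^(9t)·cos(5t)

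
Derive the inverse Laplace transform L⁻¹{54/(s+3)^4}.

L⁻¹{n!/(s-a)^(n+1)} = t^n·e^(at) with n=3, a=-3. So L⁻¹{6/(s+3)^4} = t^3·e^(-3t), and L⁻¹{54/(s+3)^4} = (54/6)·t^3·e^(-3t) = 9·t^3·e^(-3t)

Final answer: 9·t^3·e^(-3t)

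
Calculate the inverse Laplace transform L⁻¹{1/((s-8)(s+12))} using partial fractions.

Decompose: A/(s-8) + B/(s+12). A = 1/20, B = -1/20. f(t) = (e^(8t) - e^(-12t))/20

Final answer: (e^(8t) - e^(-12t))/20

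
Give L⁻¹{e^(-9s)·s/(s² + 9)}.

L⁻¹{s/(s² + 9)} = cos(3t). By the time shift theorem, L⁻¹{e^(-as)F(s)} = u(t-a)f(t-a) with a=9, so L⁻¹{e^(-9s)·s/(s² + 9)} = u(t-9)·cos(3(t-9))

Final answer: u(t-9)·cos(3(t-9))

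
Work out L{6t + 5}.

L{6t + 5} = 6·L{t} + 5·L{1} = 6/s² + 5/s

Final answer: 6/s² + 5/s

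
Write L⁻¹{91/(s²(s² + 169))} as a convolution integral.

91/(s²(s² + 169)) = (1/s²)·(91/(s² + 169)) = L{t}·L{7·sin(13t)}. So f(t) = t*(7·sin(13t)) = ∫₀ᵗ 7τ·sin(13(t-τ)) dτ

Final answer: ∫₀ᵗ 7τ·sin(13(t-τ)) dτ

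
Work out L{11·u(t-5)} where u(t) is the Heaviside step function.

L{u(t-a)} = e^(-as)/s. Here a=5, so L{u(t-5)} = e^(-5s)/s, and L{11·u(t-5)} = 11·e^(-5s)/s

Final answer: 11·e^(-5s)/s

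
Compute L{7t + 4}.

L{7t + 4} = 7·L{t} + 4·L{1} = 7/s² + 4/s

Final answer: 7/s² + 4/s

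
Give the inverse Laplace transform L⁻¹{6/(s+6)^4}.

L⁻¹{n!/(s-a)^(n+1)} = t^n·e^(at) with n=3, a=-6. So L⁻¹{6/(s+6)^4} = t^3·e^(-6t)

Final answer: t^3·e^(-6t)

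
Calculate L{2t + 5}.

L{2t + 5} = 2·L{t} + 5·L{1} = 2/s² + 5/s

Final answer: 2/s² + 5/s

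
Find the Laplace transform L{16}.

L{16} = 16 · L{1} = 16/s

Final answer: 16/s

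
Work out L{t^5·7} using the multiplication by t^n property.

L{7} = 7/s. d^1/ds^1[1/s] = -1/s². d^2/ds^2[1/s] = 2/s^3. d^3/ds^3[1/s] = -6/s^4. d^4/ds^4[1/s] = 24/s^5. d^5/ds^5[1/s] = -120/s^6. So L{t^5} = (-1)^{5}·-120/s^6 = 120/s^6. Then L{t^5·7} = 7·120/s^6 = 840/s^6

Final answer: 840/s^6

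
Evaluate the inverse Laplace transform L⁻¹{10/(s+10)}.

L⁻¹{1/(s-a)} = e^(at), so L⁻¹{1/(s+10)} = e^(-10t), and L⁻¹{10/(s+10)} = 10·e^(-10t)

Final answer: 10·e^(-10t)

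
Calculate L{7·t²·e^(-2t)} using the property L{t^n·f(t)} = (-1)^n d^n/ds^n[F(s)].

L{e^(-2t)} = 1/(s+2). d/ds[1/(s+2)] = -1/(s+2)². d²/ds²[1/(s+2)] = 2/(s+2)³. So L{t²·e^(-2t)} = (-1)² · 2/(s+2)³ = 2/(s+2)³. Then L{7·t²·e^(-2t)} = 7·2/(s+2)³ = 14/(s+2)³

Final answer: 14/(s+2)³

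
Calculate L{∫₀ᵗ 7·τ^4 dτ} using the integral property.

L{∫₀ᵗ f(τ)dτ} = F(s)/s with f(t) = 7t^4. F(s) = 168/s^5, so L{∫₀ᵗ 7·τ^4 dτ} = (168/s^5)/s = 168/s^6. (Check: ∫₀ᵗ 7·τ^4 dτ = 7t^5/5.)

Final answer: 168/s^6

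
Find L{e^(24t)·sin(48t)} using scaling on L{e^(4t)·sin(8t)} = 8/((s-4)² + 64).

Scaling with a=6: L{e^(24t)·sin(48t)} = (1/6) · 8/((s/6-4)² + 64). Simplifying: 48/((s-24)² + 2304)

Final answer: 48/((s-24)² + 2304)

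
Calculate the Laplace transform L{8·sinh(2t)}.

L{sinh(ωt)} = ω/(s² - ω²), so L{sinh(2t)} = 2/(s² - 4). Then L{8·sinh(2t)} = 8·2/(s² - 4) = 16/(s² - 4)

Final answer: 16/(s² - 4)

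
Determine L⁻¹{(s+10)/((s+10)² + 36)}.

Using frequency shift: L⁻¹{(s-a)/((s-a)² + b²)} = e^(at)cos(bt). Here a=-10, b=6

Final answer: e^(-10t)·cos(6t)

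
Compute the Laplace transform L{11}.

L{11} = 11 · L{1} = 11/s

Final answer: 11/s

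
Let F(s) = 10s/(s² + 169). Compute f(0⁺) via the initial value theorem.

f(0⁺) = lim_{s→∞} s·10s/(s² + 169) = lim_{s→∞} 10s²/(s² + 169) = 10

Final answer: 10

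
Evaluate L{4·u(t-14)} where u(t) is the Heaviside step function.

L{u(t-a)} = e^(-as)/s. Here a=14, so L{u(t-14)} = e^(-14s)/s, and L{4·u(t-14)} = 4·e^(-14s)/s

Final answer: 4·e^(-14s)/s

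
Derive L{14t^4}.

L{t^n} = n!/s^(n+1). So L{14t^4} = 14·4!/s^5 = 336/s^5

Final answer: 336/s^5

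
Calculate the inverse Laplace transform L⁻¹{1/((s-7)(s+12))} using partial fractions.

Decompose: A/(s-7) + B/(s+12). A = 1/19, B = -1/19. f(t) = (e^(7t) - e^(-12t))/19

Final answer: (e^(7t) - e^(-12t))/19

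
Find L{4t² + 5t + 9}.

L{4t² + 5t + 9} = 4·2/s³ + 5/s² + 9/s = 8/s³ + 5/s² + 9/s

Final answer: 8/s³ + 5/s² + 9/s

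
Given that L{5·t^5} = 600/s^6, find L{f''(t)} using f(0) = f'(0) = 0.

L{f''(t)} = s²F(s) - sf(0) - f'(0) = s²·600/s^6 - 0 - 0 = 600/s^4

Final answer: 600/s^4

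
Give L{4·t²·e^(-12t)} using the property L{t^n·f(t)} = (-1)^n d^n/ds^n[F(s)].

L{e^(-12t)} = 1/(s+12). d/ds[1/(s+12)] = -1/(s+12)². d²/ds²[1/(s+12)] = 2/(s+12)³. So L{t²·e^(-12t)} = (-1)² · 2/(s+12)³ = 2/(s+12)³. Then L{4·t²·e^(-12t)} = 4·2/(s+12)³ = 8/(s+12)³

Final answer: 8/(s+12)³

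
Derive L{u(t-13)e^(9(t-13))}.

u(t-a)f(t-a) with f(t)=e^(9t). L{e^(9t)} = 1/(s-9). By time shift: e^(-13s)/(s-9)

Final answer: e^(-13s)/(s-9)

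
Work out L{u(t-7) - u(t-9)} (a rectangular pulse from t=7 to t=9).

L{u(t-a)} = e^(-as)/s. L{u(t-7) - u(t-9)} = (e^(-7s) - e^(-9s))/s

Final answer: (e^(-7s) - e^(-9s))/s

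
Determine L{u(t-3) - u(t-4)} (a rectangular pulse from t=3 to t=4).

L{u(t-a)} = e^(-as)/s. L{u(t-3) - u(t-4)} = (e^(-3s) - e^(-4s))/s

Final answer: (e^(-3s) - e^(-4s))/s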